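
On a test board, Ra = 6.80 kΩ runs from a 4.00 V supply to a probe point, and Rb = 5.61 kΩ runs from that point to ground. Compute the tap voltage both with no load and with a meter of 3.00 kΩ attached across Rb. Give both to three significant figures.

Open-circuit: V = 4.00 × 5.61/(6.80 + 5.61) = 1.81 V.
With the load, Rb becomes Rb‖R_L = 1.955 kΩ, so V = 4.00 × 1.955/8.755 = 0.893 V.

Unloaded: 1.81 V; loaded: 0.893 V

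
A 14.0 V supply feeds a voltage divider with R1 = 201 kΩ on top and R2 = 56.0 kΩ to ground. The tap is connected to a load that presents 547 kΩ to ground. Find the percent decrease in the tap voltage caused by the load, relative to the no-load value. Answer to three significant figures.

7.41 %

The divider's output (Thévenin) resistance is R1‖R2 = 43.80 kΩ.
Fractional drop under load = R_th/(R_th + R_L) = 43.80 / (43.80 + 547) = 0.07413.
So the output falls by 7.41 %.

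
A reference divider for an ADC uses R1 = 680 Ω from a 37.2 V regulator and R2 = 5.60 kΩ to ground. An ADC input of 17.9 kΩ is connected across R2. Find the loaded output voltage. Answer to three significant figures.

The load sits in parallel with R2: R2‖R_L = (5600 × 17900) / (5600 + 17900) = 4266 Ω.
V_out = 37.2 × 4266 / (680 + 4266) = 37.2 × 4266/4946 = 32.1 V.
(Unloaded it would have been 33.2 V.)

V_out ≈ 32.1 V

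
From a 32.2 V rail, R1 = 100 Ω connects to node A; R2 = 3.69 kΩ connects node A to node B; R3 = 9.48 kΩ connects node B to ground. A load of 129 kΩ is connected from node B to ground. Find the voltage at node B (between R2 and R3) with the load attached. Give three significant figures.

V ≈ 22.5 V

At node B, R3 is in parallel with the load: R3‖R_L = 8831 Ω.
Below node A the resistance is R2 + (R3‖R_L) = 12520 Ω, so V_A = 32.2 × 12520/12620 = 31.94 V.
Then V_B = V_A × (R3‖R_L)/(R2 + R3‖R_L) = 31.94 × 8831/12520 = 22.5 V.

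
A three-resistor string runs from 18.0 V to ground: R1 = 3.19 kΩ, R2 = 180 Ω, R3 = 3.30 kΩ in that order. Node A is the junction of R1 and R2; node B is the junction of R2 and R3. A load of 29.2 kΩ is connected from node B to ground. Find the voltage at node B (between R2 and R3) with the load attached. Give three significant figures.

V ≈ 8.42 V

At node B, R3 is in parallel with the load: R3‖R_L = 2965 Ω.
Below node A the resistance is R2 + (R3‖R_L) = 3145 Ω, so V_A = 18.0 × 3145/6335 = 8.936 V.
Then V_B = V_A × (R3‖R_L)/(R2 + R3‖R_L) = 8.936 × 2965/3145 = 8.42 V.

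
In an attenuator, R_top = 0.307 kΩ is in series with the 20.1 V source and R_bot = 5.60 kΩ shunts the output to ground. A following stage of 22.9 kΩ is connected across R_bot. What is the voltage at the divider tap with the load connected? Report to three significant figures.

V_out ≈ 18.8 V

The load sits in parallel with R_bot: R_bot‖R_L = (5600 × 22900) / (5600 + 22900) = 4500 Ω.
V_out = 20.1 × 4500 / (307 + 4500) = 20.1 × 4500/4807 = 18.8 V.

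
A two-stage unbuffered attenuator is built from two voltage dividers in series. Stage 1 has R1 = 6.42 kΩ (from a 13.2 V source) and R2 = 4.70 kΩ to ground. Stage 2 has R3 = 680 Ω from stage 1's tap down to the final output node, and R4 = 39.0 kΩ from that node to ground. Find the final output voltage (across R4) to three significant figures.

V_out ≈ 5.13 V

Stage 2 presents R3+R4 = 39680 Ω as a load on stage 1's tap.
Stage 1's lower leg becomes R2‖(R3+R4) = 4202 Ω, so V_mid = 13.2 × 4202/10620 = 5.222 V.
Stage 2 is itself unloaded: V_out = V_mid × R4/(R3+R4) = 5.222 × 39000/39680 = 5.13 V.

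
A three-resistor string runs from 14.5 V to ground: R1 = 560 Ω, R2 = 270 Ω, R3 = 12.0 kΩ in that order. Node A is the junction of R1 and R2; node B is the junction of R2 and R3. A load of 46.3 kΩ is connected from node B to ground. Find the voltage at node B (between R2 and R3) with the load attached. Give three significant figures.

At node B, R3 is in parallel with the load: R3‖R_L = 9530 Ω.
Below node A the resistance is R2 + (R3‖R_L) = 9800 Ω, so V_A = 14.5 × 9800/10360 = 13.72 V.
Then V_B = V_A × (R3‖R_L)/(R2 + R3‖R_L) = 13.72 × 9530/9800 = 13.3 V.

V ≈ 13.3 V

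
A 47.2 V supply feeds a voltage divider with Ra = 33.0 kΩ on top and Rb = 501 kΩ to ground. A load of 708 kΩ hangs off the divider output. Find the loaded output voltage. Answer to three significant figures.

The load sits in parallel with Rb: Rb‖R_L = (501 × 708) / (501 + 708) = 293.4 kΩ.
V_out = 47.2 × 293.4 / (33.0 + 293.4) = 47.2 × 293.4/326.4 = 42.4 V.

V_out ≈ 42.4 V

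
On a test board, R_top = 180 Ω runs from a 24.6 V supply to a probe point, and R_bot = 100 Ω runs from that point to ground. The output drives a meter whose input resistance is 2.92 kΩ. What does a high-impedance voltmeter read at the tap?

The load sits in parallel with R_bot: R_bot‖R_L = (100 × 2920) / (100 + 2920) = 96.69 Ω.
V_out = 24.6 × 96.69 / (180 + 96.69) = 24.6 × 96.69/276.7 = 8.60 V.

V_out ≈ 8.60 V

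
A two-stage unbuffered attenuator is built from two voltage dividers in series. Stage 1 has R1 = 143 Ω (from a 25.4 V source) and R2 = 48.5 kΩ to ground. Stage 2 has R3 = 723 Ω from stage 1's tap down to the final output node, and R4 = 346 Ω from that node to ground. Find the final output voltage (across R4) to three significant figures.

V_out ≈ 7.23 V

Stage 2 presents R3+R4 = 1069 Ω as a load on stage 1's tap.
Stage 1's lower leg becomes R2‖(R3+R4) = 1046 Ω, so V_mid = 25.4 × 1046/1189 = 22.35 V.
Stage 2 is itself unloaded: V_out = V_mid × R4/(R3+R4) = 22.35 × 346/1069 = 7.23 V.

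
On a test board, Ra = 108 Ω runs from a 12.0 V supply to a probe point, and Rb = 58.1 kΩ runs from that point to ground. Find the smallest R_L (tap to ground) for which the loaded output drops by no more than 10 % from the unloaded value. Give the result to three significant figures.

Output resistance R_th = Ra‖Rb = (108 × 58100)/58210 = 107.8 Ω.
The fractional drop is R_th/(R_th + R_L); requiring this ≤ 0.100 gives R_L ≥ R_th(1/0.100 − 1) = 107.8 × 9.000 = 970 Ω.

R_L(min) ≈ 970 Ω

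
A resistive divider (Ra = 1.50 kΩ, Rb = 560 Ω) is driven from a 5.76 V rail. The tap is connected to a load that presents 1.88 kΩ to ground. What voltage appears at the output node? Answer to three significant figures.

The load sits in parallel with Rb: Rb‖R_L = (560 × 1880) / (560 + 1880) = 431.5 Ω.
V_out = 5.76 × 431.5 / (1500 + 431.5) = 5.76 × 431.5/1931 = 1.29 V.

V_out ≈ 1.29 V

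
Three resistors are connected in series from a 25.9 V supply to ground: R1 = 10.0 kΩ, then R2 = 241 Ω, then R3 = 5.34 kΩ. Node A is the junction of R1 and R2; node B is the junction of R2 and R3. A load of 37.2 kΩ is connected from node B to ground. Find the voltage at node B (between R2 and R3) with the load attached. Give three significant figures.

V ≈ 8.11 V

At node B, R3 is in parallel with the load: R3‖R_L = 4670 Ω.
Below node A the resistance is R2 + (R3‖R_L) = 4911 Ω, so V_A = 25.9 × 4911/14910 = 8.530 V.
Then V_B = V_A × (R3‖R_L)/(R2 + R3‖R_L) = 8.530 × 4670/4911 = 8.11 V.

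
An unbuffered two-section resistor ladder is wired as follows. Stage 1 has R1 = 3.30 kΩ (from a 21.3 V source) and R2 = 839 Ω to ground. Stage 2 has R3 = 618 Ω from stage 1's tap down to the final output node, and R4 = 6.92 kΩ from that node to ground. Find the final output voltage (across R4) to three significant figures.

Stage 2 presents R3+R4 = 7538 Ω as a load on stage 1's tap.
Stage 1's lower leg becomes R2‖(R3+R4) = 755.0 Ω, so V_mid = 21.3 × 755.0/4055 = 3.966 V.
Stage 2 is itself unloaded: V_out = V_mid × R4/(R3+R4) = 3.966 × 6920/7538 = 3.64 V.

V_out ≈ 3.64 V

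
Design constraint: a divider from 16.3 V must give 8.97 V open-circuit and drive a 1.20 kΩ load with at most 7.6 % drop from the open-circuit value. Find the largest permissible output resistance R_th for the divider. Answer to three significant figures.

R_th ≤ 98.7 Ω

Loading drop = R_th/(R_th + R_L) ≤ 0.0760, so R_th ≤ R_L · ε/(1−ε) = 1.20 kΩ × 0.0760/0.9240 = 98.7 Ω.
(Any R1, R2 with R2/(R1+R2) = 0.550 and R1‖R2 ≤ 98.7 Ω will meet the spec.)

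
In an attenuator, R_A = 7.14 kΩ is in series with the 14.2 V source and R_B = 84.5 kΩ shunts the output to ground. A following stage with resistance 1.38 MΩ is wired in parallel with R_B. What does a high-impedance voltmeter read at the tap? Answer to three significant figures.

The load sits in parallel with R_B: R_B‖R_L = (84.5 × 1380) / (84.5 + 1380) = 79.62 kΩ.
V_out = 14.2 × 79.62 / (7.14 + 79.62) = 14.2 × 79.62/86.76 = 13.0 V.
(Unloaded it would have been 13.1 V.)

V_out ≈ 13.0 V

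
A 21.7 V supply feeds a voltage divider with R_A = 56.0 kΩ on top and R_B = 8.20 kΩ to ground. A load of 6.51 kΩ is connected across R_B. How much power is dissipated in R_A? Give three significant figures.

Total resistance from the source is R_A + (R_B‖R_L) = 59.63 kΩ, so I = 21.7/59.63 kΩ = 0.3639 mA.
P = I²·R_A = (0.3639 mA)² × 56.0 kΩ = 7.42 mW.

P ≈ 7.42 mW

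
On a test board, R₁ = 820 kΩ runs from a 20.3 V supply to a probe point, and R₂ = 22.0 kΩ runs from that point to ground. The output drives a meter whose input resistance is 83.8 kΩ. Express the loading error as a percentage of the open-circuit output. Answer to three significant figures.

The divider's output (Thévenin) resistance is R₁‖R₂ = 21.43 kΩ.
Fractional drop under load = R_th/(R_th + R_L) = 21.43 / (21.43 + 83.8) = 0.2036.
So the output falls by 20.4 %.

20.4 %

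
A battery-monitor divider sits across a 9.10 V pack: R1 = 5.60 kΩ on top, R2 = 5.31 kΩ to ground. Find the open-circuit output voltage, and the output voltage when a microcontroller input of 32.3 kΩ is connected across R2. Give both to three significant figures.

Open-circuit: V = 9.10 × 5.31/(5.60 + 5.31) = 4.43 V.
With the load, R2 becomes R2‖R_L = 4.560 kΩ, so V = 9.10 × 4.560/10.16 = 4.08 V.

Unloaded: 4.43 V; loaded: 4.08 V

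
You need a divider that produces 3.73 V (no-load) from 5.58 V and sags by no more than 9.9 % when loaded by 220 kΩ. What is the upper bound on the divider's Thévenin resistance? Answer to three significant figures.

R_th ≤ 24.2 kΩ

Loading drop = R_th/(R_th + R_L) ≤ 0.0990, so R_th ≤ R_L · ε/(1−ε) = 220 kΩ × 0.0990/0.9010 = 24.2 kΩ.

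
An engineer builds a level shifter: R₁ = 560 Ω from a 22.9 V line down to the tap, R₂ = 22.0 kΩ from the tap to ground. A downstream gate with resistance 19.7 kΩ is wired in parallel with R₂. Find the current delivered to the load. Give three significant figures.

R₂‖R_L = 10390 Ω; V_out = 22.9 × 10390/10950 = 21.73 V.
I_L = V_out / R_L = 21.73 / 19.7 kΩ = 1.10 mA.

I_L ≈ 1.10 mA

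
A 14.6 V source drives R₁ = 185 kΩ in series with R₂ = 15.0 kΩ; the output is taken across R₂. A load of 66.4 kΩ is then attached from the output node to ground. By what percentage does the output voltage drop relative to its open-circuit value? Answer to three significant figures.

The divider's output (Thévenin) resistance is R₁‖R₂ = 13.88 kΩ.
Fractional drop under load = R_th/(R_th + R_L) = 13.88 / (13.88 + 66.4) = 0.1728.
So the output falls by 17.3 %.

17.3 %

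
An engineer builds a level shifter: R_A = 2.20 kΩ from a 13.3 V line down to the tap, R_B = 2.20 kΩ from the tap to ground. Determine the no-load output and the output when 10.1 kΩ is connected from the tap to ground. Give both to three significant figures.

Unloaded: 6.65 V; loaded: 6.00 V

Open-circuit: V = 13.3 × 2.20/(2.20 + 2.20) = 6.65 V.
With the load, R_B becomes R_B‖R_L = 1.807 kΩ, so V = 13.3 × 1.807/4.007 = 6.00 V.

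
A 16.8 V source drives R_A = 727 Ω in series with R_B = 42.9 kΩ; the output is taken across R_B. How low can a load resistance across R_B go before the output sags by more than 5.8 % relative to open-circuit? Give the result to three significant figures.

R_L(min) ≈ 11.6 kΩ

Output resistance R_th = R_A‖R_B = (727 × 42900)/43630 = 714.9 Ω.
The fractional drop is R_th/(R_th + R_L); requiring this ≤ 0.0580 gives R_L ≥ R_th(1/0.0580 − 1) = 714.9 × 16.24 = 11.6 kΩ.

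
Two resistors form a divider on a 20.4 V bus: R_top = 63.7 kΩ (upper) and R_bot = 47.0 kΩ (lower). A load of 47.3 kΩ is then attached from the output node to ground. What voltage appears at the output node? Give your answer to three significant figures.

The load sits in parallel with R_bot: R_bot‖R_L = (47.0 × 47.3) / (47.0 + 47.3) = 23.57 kΩ.
V_out = 20.4 × 23.57 / (63.7 + 23.57) = 20.4 × 23.57/87.27 = 5.51 V.

V_out ≈ 5.51 V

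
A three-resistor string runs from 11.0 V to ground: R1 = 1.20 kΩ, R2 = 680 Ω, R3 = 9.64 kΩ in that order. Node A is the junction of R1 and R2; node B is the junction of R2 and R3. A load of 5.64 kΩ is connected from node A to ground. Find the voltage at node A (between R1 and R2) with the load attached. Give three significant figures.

Below node A the series string R2+R3 = 10320 Ω sits in parallel with the 5640 Ω load: 3647 Ω.
V_A = 11.0 × 3647/(1200 + 3647) = 8.28 V.

V ≈ 8.28 V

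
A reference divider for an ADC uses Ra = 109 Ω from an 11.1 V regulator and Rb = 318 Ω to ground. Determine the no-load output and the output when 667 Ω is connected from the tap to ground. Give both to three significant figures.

Unloaded: 8.27 V; loaded: 7.37 V

Open-circuit: V = 11.1 × 318/(109 + 318) = 8.27 V.
With the load, Rb becomes Rb‖R_L = 215.3 Ω, so V = 11.1 × 215.3/324.3 = 7.37 V.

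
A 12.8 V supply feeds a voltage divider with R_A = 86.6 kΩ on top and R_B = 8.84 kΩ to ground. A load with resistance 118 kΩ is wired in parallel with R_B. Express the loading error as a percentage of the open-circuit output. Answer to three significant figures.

The divider's output (Thévenin) resistance is R_A‖R_B = 8.021 kΩ.
Fractional drop under load = R_th/(R_th + R_L) = 8.021 / (8.021 + 118) = 0.06365.
So the output falls by 6.36 %.

6.36 %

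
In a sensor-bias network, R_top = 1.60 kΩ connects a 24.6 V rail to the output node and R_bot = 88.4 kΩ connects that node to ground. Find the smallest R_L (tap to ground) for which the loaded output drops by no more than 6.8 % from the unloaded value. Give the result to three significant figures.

R_L(min) ≈ 21.5 kΩ

Output resistance R_th = R_top‖R_bot = (1.60 × 88.4)/90.00 = 1.572 kΩ.
The fractional drop is R_th/(R_th + R_L); requiring this ≤ 0.0680 gives R_L ≥ R_th(1/0.0680 − 1) = 1.572 × 13.71 = 21.5 kΩ.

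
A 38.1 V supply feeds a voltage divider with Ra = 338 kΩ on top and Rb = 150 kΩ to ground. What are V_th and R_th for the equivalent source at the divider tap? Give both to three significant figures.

V_th = 11.7 V, R_th = 104 kΩ

V_th is the open-circuit tap voltage: 38.1 × 150/(338 + 150) = 11.7 V.
With the supply zeroed, Ra and Rb appear in parallel from the tap: R_th = Ra‖Rb = (338 × 150)/488.0 = 104 kΩ.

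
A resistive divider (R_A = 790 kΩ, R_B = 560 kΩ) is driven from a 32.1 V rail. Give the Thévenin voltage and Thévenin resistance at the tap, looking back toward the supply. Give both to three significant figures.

V_th = 13.3 V, R_th = 328 kΩ

V_th is the open-circuit tap voltage: 32.1 × 560/(790 + 560) = 13.3 V.
With the supply zeroed, R_A and R_B appear in parallel from the tap: R_th = R_A‖R_B = (790 × 560)/1350 = 328 kΩ.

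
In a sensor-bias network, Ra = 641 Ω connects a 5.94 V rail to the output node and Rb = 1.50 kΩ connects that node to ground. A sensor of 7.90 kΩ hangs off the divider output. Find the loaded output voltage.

V_out ≈ 3.94 V

The load sits in parallel with Rb: Rb‖R_L = (1500 × 7900) / (1500 + 7900) = 1261 Ω.
V_out = 5.94 × 1261 / (641 + 1261) = 5.94 × 1261/1902 = 3.94 V.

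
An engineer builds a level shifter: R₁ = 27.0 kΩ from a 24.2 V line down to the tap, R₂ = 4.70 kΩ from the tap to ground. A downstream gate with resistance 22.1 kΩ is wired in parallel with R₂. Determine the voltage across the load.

The load sits in parallel with R₂: R₂‖R_L = (4.70 × 22.1) / (4.70 + 22.1) = 3.876 kΩ.
V_out = 24.2 × 3.876 / (27.0 + 3.876) = 24.2 × 3.876/30.88 = 3.04 V.
(Unloaded it would have been 3.59 V.)

V_out ≈ 3.04 V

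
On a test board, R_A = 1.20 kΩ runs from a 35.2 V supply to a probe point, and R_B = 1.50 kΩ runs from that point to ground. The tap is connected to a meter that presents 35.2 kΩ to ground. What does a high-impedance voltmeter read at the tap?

V_out ≈ 19.2 V

The load sits in parallel with R_B: R_B‖R_L = (1.50 × 35.2) / (1.50 + 35.2) = 1.439 kΩ.
V_out = 35.2 × 1.439 / (1.20 + 1.439) = 35.2 × 1.439/2.639 = 19.2 V.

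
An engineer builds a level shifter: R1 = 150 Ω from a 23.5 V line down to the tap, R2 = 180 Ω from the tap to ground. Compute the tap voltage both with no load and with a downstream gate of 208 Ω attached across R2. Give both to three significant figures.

Unloaded: 12.8 V; loaded: 9.20 V

Open-circuit: V = 23.5 × 180/(150 + 180) = 12.8 V.
With the load, R2 becomes R2‖R_L = 96.49 Ω, so V = 23.5 × 96.49/246.5 = 9.20 V.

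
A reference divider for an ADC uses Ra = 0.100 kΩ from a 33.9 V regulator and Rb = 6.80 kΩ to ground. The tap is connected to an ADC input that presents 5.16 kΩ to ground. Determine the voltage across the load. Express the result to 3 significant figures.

The load sits in parallel with Rb: Rb‖R_L = (6800 × 5160) / (6800 + 5160) = 2934 Ω.
V_out = 33.9 × 2934 / (100 + 2934) = 33.9 × 2934/3034 = 32.8 V.

V_out ≈ 32.8 V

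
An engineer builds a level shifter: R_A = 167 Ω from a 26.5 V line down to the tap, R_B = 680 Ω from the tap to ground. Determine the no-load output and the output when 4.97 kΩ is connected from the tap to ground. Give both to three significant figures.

Unloaded: 21.3 V; loaded: 20.7 V

Open-circuit: V = 26.5 × 680/(167 + 680) = 21.3 V.
With the load, R_B becomes R_B‖R_L = 598.2 Ω, so V = 26.5 × 598.2/765.2 = 20.7 V.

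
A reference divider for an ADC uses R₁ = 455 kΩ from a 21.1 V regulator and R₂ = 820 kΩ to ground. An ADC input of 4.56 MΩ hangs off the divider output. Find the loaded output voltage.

V_out ≈ 12.8 V

The load sits in parallel with R₂: R₂‖R_L = (820 × 4560) / (820 + 4560) = 695.0 kΩ.
V_out = 21.1 × 695.0 / (455 + 695.0) = 21.1 × 695.0/1150 = 12.8 V.
(Unloaded it would have been 13.6 V.)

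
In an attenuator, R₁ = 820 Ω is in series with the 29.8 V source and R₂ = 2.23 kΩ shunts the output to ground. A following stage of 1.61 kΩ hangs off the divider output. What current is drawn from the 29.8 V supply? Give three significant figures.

I ≈ 17.0 mA

R₂‖R_L = 935.0 Ω, so the source sees R₁ + R₂‖R_L = 1755 Ω.
I = 29.8 V / 1755 Ω = 17.0 mA.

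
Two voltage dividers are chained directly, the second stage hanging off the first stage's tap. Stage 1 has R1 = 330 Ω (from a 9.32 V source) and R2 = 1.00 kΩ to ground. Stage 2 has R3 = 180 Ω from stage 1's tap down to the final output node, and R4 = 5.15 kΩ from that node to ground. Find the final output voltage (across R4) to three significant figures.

V_out ≈ 6.47 V

Stage 2 presents R3+R4 = 5330 Ω as a load on stage 1's tap.
Stage 1's lower leg becomes R2‖(R3+R4) = 842.0 Ω, so V_mid = 9.32 × 842.0/1172 = 6.696 V.
Stage 2 is itself unloaded: V_out = V_mid × R4/(R3+R4) = 6.696 × 5150/5330 = 6.47 V.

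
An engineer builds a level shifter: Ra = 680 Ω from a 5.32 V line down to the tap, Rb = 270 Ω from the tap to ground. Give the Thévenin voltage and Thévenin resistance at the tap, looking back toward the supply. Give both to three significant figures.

V_th = 1.51 V, R_th = 193 Ω

V_th is the open-circuit tap voltage: 5.32 × 270/(680 + 270) = 1.51 V.
With the supply zeroed, Ra and Rb appear in parallel from the tap: R_th = Ra‖Rb = (680 × 270)/950.0 = 193 Ω.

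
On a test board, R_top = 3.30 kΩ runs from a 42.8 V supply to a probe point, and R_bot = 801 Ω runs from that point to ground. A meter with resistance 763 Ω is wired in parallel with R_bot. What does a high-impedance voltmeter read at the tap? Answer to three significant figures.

V_out ≈ 4.53 V

The load sits in parallel with R_bot: R_bot‖R_L = (801 × 763) / (801 + 763) = 390.8 Ω.
V_out = 42.8 × 390.8 / (3300 + 390.8) = 42.8 × 390.8/3691 = 4.53 V.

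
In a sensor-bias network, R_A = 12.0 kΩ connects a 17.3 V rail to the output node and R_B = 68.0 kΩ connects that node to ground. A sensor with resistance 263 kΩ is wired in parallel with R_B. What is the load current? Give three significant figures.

R_B‖R_L = 54.03 kΩ; V_out = 17.3 × 54.03/66.03 = 14.16 V.
I_L = V_out / R_L = 14.16 / 263 kΩ = 0.0538 mA.

I_L ≈ 0.0538 mA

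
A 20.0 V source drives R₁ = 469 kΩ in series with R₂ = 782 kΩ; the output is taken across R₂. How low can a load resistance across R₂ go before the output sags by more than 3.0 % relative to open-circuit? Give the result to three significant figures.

Output resistance R_th = R₁‖R₂ = (469 × 782)/1251 = 293.2 kΩ.
The fractional drop is R_th/(R_th + R_L); requiring this ≤ 0.0300 gives R_L ≥ R_th(1/0.0300 − 1) = 293.2 × 32.33 = 9.48 MΩ.

R_L(min) ≈ 9.48 MΩ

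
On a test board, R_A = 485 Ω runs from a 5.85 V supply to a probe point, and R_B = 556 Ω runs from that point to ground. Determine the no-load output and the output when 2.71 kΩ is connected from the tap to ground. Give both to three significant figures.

Open-circuit: V = 5.85 × 556/(485 + 556) = 3.12 V.
With the load, R_B becomes R_B‖R_L = 461.3 Ω, so V = 5.85 × 461.3/946.3 = 2.85 V.

Unloaded: 3.12 V; loaded: 2.85 V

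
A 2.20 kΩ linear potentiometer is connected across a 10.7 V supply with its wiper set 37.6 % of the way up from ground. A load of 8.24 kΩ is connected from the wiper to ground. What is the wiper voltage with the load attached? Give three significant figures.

V ≈ 3.79 V

The wiper splits the pot into (1−α)R = 1373 Ω above and αR = 827.2 Ω below.
Lower section ‖ load = 751.7 Ω.
V_wiper = 10.7 × 751.7/(1373 + 751.7) = 3.79 V.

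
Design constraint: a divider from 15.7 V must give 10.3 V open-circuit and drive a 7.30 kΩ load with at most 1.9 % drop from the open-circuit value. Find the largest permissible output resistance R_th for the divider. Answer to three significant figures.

Loading drop = R_th/(R_th + R_L) ≤ 0.0190, so R_th ≤ R_L · ε/(1−ε) = 7.30 kΩ × 0.0190/0.9810 = 141 Ω.
(Any R1, R2 with R2/(R1+R2) = 0.656 and R1‖R2 ≤ 141 Ω will meet the spec.)

R_th ≤ 141 Ω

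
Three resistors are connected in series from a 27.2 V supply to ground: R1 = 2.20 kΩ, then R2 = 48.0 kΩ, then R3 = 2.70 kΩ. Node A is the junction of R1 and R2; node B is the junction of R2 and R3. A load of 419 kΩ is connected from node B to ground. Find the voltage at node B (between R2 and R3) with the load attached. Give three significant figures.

At node B, R3 is in parallel with the load: R3‖R_L = 2.683 kΩ.
Below node A the resistance is R2 + (R3‖R_L) = 50.68 kΩ, so V_A = 27.2 × 50.68/52.88 = 26.07 V.
Then V_B = V_A × (R3‖R_L)/(R2 + R3‖R_L) = 26.07 × 2.683/50.68 = 1.38 V.

V ≈ 1.38 V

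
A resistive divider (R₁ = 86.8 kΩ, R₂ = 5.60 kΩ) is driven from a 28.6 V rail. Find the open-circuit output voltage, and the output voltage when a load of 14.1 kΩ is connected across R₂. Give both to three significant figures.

Open-circuit: V = 28.6 × 5.60/(86.8 + 5.60) = 1.73 V.
With the load, R₂ becomes R₂‖R_L = 4.008 kΩ, so V = 28.6 × 4.008/90.81 = 1.26 V.

Unloaded: 1.73 V; loaded: 1.26 V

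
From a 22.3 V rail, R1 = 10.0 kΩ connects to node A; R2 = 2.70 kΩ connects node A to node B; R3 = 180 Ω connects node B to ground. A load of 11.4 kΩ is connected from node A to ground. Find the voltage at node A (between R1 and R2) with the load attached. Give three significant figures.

V ≈ 4.17 V

Below node A the series string R2+R3 = 2880 Ω sits in parallel with the 11400 Ω load: 2299 Ω.
V_A = 22.3 × 2299/(10000 + 2299) = 4.17 V.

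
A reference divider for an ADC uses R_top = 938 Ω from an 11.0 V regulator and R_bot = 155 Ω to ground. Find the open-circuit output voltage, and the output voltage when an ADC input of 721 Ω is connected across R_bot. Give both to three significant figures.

Open-circuit: V = 11.0 × 155/(938 + 155) = 1.56 V.
With the load, R_bot becomes R_bot‖R_L = 127.6 Ω, so V = 11.0 × 127.6/1066 = 1.32 V.

Unloaded: 1.56 V; loaded: 1.32 V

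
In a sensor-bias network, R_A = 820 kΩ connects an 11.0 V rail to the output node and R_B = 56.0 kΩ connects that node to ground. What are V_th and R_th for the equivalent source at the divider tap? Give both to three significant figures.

V_th is the open-circuit tap voltage: 11.0 × 56.0/(820 + 56.0) = 0.703 V.
With the supply zeroed, R_A and R_B appear in parallel from the tap: R_th = R_A‖R_B = (820 × 56.0)/876.0 = 52.4 kΩ.

V_th = 0.703 V, R_th = 52.4 kΩ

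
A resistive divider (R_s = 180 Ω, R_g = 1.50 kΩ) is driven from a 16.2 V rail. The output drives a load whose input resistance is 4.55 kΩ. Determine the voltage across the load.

V_out ≈ 14.0 V

The load sits in parallel with R_g: R_g‖R_L = (1500 × 4550) / (1500 + 4550) = 1128 Ω.
V_out = 16.2 × 1128 / (180 + 1128) = 16.2 × 1128/1308 = 14.0 V.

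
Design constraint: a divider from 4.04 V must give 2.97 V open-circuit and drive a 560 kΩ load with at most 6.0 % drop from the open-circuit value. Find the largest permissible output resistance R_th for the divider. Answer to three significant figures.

Loading drop = R_th/(R_th + R_L) ≤ 0.0600, so R_th ≤ R_L · ε/(1−ε) = 560 kΩ × 0.0600/0.9400 = 35.7 kΩ.

R_th ≤ 35.7 kΩ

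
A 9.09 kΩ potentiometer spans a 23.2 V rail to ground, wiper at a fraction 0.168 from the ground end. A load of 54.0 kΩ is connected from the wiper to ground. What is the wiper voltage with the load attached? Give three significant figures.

V ≈ 3.81 V

The wiper splits the pot into (1−α)R = 7.563 kΩ above and αR = 1.527 kΩ below.
Lower section ‖ load = 1.485 kΩ.
V_wiper = 23.2 × 1.485/(7.563 + 1.485) = 3.81 V.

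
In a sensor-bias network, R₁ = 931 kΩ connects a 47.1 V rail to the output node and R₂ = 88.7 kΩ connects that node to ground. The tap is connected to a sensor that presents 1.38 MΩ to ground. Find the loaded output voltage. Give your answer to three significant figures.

The load sits in parallel with R₂: R₂‖R_L = (88.7 × 1380) / (88.7 + 1380) = 83.34 kΩ.
V_out = 47.1 × 83.34 / (931 + 83.34) = 47.1 × 83.34/1014 = 3.87 V.

V_out ≈ 3.87 V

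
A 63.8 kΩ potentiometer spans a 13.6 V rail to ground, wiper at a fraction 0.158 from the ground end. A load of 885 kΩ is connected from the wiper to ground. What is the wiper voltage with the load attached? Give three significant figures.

V ≈ 2.13 V

The wiper splits the pot into (1−α)R = 53.72 kΩ above and αR = 10.08 kΩ below.
Lower section ‖ load = 9.967 kΩ.
V_wiper = 13.6 × 9.967/(53.72 + 9.967) = 2.13 V.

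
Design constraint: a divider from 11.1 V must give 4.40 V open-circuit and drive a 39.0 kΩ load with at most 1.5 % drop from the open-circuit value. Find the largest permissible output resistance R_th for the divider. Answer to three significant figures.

R_th ≤ 594 Ω

Loading drop = R_th/(R_th + R_L) ≤ 0.0150, so R_th ≤ R_L · ε/(1−ε) = 39.0 kΩ × 0.0150/0.9850 = 594 Ω.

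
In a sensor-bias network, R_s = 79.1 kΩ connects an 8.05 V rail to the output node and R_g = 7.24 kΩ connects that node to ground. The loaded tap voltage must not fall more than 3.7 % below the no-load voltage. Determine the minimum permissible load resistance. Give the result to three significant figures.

R_L(min) ≈ 173 kΩ

Output resistance R_th = R_s‖R_g = (79.1 × 7.24)/86.34 = 6.633 kΩ.
The fractional drop is R_th/(R_th + R_L); requiring this ≤ 0.0370 gives R_L ≥ R_th(1/0.0370 − 1) = 6.633 × 26.03 = 173 kΩ.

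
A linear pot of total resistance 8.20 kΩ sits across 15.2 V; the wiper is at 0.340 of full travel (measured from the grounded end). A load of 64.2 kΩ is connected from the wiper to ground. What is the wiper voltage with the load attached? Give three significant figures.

The wiper splits the pot into (1−α)R = 5.412 kΩ above and αR = 2.788 kΩ below.
Lower section ‖ load = 2.672 kΩ.
V_wiper = 15.2 × 2.672/(5.412 + 2.672) = 5.02 V.

V ≈ 5.02 V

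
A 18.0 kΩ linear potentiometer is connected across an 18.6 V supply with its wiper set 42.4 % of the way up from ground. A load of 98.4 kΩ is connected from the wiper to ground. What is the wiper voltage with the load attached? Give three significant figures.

The wiper splits the pot into (1−α)R = 10.37 kΩ above and αR = 7.632 kΩ below.
Lower section ‖ load = 7.083 kΩ.
V_wiper = 18.6 × 7.083/(10.37 + 7.083) = 7.55 V.

V ≈ 7.55 V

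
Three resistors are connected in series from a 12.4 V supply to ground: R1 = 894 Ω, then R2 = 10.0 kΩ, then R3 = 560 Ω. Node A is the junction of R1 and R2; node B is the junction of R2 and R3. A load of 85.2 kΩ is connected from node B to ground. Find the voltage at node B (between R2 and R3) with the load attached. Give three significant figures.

V ≈ 0.602 V

At node B, R3 is in parallel with the load: R3‖R_L = 556.3 Ω.
Below node A the resistance is R2 + (R3‖R_L) = 10560 Ω, so V_A = 12.4 × 10560/11450 = 11.43 V.
Then V_B = V_A × (R3‖R_L)/(R2 + R3‖R_L) = 11.43 × 556.3/10560 = 0.602 V.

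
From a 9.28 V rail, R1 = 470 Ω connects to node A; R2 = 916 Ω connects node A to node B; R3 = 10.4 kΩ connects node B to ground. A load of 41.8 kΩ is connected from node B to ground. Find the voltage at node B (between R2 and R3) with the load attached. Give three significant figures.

V ≈ 7.96 V

At node B, R3 is in parallel with the load: R3‖R_L = 8328 Ω.
Below node A the resistance is R2 + (R3‖R_L) = 9244 Ω, so V_A = 9.28 × 9244/9714 = 8.831 V.
Then V_B = V_A × (R3‖R_L)/(R2 + R3‖R_L) = 8.831 × 8328/9244 = 7.96 V.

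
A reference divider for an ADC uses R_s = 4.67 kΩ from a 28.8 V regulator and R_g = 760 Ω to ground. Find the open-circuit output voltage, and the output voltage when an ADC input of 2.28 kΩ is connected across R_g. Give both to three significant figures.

Open-circuit: V = 28.8 × 760/(4670 + 760) = 4.03 V.
With the load, R_g becomes R_g‖R_L = 570.0 Ω, so V = 28.8 × 570.0/5240 = 3.13 V.

Unloaded: 4.03 V; loaded: 3.13 V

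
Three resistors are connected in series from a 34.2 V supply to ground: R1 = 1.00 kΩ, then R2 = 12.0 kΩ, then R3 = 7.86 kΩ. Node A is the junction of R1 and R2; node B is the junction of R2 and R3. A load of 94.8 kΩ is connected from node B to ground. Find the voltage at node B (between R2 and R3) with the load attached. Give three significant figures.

At node B, R3 is in parallel with the load: R3‖R_L = 7.258 kΩ.
Below node A the resistance is R2 + (R3‖R_L) = 19.26 kΩ, so V_A = 34.2 × 19.26/20.26 = 32.51 V.
Then V_B = V_A × (R3‖R_L)/(R2 + R3‖R_L) = 32.51 × 7.258/19.26 = 12.3 V.

V ≈ 12.3 V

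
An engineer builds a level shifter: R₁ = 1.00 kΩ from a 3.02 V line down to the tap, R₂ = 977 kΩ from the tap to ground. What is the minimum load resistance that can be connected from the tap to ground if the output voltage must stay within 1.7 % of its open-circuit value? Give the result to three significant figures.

R_L(min) ≈ 57.8 kΩ

Output resistance R_th = R₁‖R₂ = (1000 × 977000)/978000 = 999.0 Ω.
The fractional drop is R_th/(R_th + R_L); requiring this ≤ 0.0170 gives R_L ≥ R_th(1/0.0170 − 1) = 999.0 × 57.82 = 57.8 kΩ.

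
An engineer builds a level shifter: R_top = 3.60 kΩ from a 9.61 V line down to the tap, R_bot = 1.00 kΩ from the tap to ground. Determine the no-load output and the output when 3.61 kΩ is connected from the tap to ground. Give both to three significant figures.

Unloaded: 2.09 V; loaded: 1.72 V

Open-circuit: V = 9.61 × 1.00/(3.60 + 1.00) = 2.09 V.
With the load, R_bot becomes R_bot‖R_L = 0.7831 kΩ, so V = 9.61 × 0.7831/4.383 = 1.72 V.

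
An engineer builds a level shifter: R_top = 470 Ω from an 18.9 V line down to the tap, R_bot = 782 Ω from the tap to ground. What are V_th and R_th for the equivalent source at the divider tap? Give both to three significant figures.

V_th is the open-circuit tap voltage: 18.9 × 782/(470 + 782) = 11.8 V.
With the supply zeroed, R_top and R_bot appear in parallel from the tap: R_th = R_top‖R_bot = (470 × 782)/1252 = 294 Ω.

V_th = 11.8 V, R_th = 294 Ω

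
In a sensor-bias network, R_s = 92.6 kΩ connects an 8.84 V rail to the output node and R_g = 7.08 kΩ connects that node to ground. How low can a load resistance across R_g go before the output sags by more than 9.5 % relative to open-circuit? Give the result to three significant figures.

R_L(min) ≈ 62.7 kΩ

Output resistance R_th = R_s‖R_g = (92.6 × 7.08)/99.68 = 6.577 kΩ.
The fractional drop is R_th/(R_th + R_L); requiring this ≤ 0.0950 gives R_L ≥ R_th(1/0.0950 − 1) = 6.577 × 9.526 = 62.7 kΩ.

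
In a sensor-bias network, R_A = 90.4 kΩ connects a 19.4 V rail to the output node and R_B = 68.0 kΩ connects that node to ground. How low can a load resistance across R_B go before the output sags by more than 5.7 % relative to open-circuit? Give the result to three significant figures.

Output resistance R_th = R_A‖R_B = (90.4 × 68.0)/158.4 = 38.81 kΩ.
The fractional drop is R_th/(R_th + R_L); requiring this ≤ 0.0570 gives R_L ≥ R_th(1/0.0570 − 1) = 38.81 × 16.54 = 642 kΩ.

R_L(min) ≈ 642 kΩ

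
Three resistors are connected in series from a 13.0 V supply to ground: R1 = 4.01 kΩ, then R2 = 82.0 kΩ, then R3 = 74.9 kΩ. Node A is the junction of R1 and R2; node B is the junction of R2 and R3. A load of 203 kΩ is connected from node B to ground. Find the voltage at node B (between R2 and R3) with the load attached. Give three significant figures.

V ≈ 5.05 V

At node B, R3 is in parallel with the load: R3‖R_L = 54.71 kΩ.
Below node A the resistance is R2 + (R3‖R_L) = 136.7 kΩ, so V_A = 13.0 × 136.7/140.7 = 12.63 V.
Then V_B = V_A × (R3‖R_L)/(R2 + R3‖R_L) = 12.63 × 54.71/136.7 = 5.05 V.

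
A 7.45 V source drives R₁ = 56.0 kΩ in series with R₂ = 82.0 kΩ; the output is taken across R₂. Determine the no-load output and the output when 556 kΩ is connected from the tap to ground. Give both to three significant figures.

Unloaded: 4.43 V; loaded: 4.18 V

Open-circuit: V = 7.45 × 82.0/(56.0 + 82.0) = 4.43 V.
With the load, R₂ becomes R₂‖R_L = 71.46 kΩ, so V = 7.45 × 71.46/127.5 = 4.18 V.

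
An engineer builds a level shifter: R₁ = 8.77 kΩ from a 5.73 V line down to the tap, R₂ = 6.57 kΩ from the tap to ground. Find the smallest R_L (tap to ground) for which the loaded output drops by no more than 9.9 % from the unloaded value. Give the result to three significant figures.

Output resistance R_th = R₁‖R₂ = (8.77 × 6.57)/15.34 = 3.756 kΩ.
The fractional drop is R_th/(R_th + R_L); requiring this ≤ 0.0990 gives R_L ≥ R_th(1/0.0990 − 1) = 3.756 × 9.101 = 34.2 kΩ.

R_L(min) ≈ 34.2 kΩ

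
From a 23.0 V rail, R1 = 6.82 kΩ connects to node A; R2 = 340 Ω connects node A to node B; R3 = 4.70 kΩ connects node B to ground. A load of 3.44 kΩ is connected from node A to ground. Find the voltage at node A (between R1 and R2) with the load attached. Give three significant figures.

V ≈ 5.30 V

Below node A the series string R2+R3 = 5040 Ω sits in parallel with the 3440 Ω load: 2045 Ω.
V_A = 23.0 × 2045/(6820 + 2045) = 5.30 V.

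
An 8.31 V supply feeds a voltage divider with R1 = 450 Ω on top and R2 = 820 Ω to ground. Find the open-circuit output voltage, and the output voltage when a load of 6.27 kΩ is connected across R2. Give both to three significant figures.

Unloaded: 5.37 V; loaded: 5.13 V

Open-circuit: V = 8.31 × 820/(450 + 820) = 5.37 V.
With the load, R2 becomes R2‖R_L = 725.2 Ω, so V = 8.31 × 725.2/1175 = 5.13 V.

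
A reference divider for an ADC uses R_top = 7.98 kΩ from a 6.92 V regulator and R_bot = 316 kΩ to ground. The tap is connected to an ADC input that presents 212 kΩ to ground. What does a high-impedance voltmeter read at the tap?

The load sits in parallel with R_bot: R_bot‖R_L = (316 × 212) / (316 + 212) = 126.9 kΩ.
V_out = 6.92 × 126.9 / (7.98 + 126.9) = 6.92 × 126.9/134.9 = 6.51 V.

V_out ≈ 6.51 V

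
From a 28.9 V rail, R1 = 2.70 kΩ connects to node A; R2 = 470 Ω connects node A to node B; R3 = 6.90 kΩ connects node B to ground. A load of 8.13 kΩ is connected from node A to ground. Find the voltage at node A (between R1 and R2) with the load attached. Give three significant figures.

Below node A the series string R2+R3 = 7370 Ω sits in parallel with the 8130 Ω load: 3866 Ω.
V_A = 28.9 × 3866/(2700 + 3866) = 17.0 V.

V ≈ 17.0 V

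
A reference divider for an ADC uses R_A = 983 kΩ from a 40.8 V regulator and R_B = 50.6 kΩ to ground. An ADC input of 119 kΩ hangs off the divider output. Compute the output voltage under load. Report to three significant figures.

The load sits in parallel with R_B: R_B‖R_L = (50.6 × 119) / (50.6 + 119) = 35.50 kΩ.
V_out = 40.8 × 35.50 / (983 + 35.50) = 40.8 × 35.50/1019 = 1.42 V.
(Unloaded it would have been 2.00 V.)

V_out ≈ 1.42 V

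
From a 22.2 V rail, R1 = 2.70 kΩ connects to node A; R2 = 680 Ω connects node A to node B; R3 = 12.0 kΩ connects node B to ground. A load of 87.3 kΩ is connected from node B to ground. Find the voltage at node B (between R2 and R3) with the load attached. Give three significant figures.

V ≈ 16.8 V

At node B, R3 is in parallel with the load: R3‖R_L = 10550 Ω.
Below node A the resistance is R2 + (R3‖R_L) = 11230 Ω, so V_A = 22.2 × 11230/13930 = 17.90 V.
Then V_B = V_A × (R3‖R_L)/(R2 + R3‖R_L) = 17.90 × 10550/11230 = 16.8 V.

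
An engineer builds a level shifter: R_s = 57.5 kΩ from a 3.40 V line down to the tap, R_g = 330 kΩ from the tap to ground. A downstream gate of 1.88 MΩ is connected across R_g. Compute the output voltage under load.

The load sits in parallel with R_g: R_g‖R_L = (330 × 1880) / (330 + 1880) = 280.7 kΩ.
V_out = 3.40 × 280.7 / (57.5 + 280.7) = 3.40 × 280.7/338.2 = 2.82 V.

V_out ≈ 2.82 V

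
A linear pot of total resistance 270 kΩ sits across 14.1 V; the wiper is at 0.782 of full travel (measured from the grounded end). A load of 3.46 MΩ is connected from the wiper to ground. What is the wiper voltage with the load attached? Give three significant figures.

V ≈ 10.9 V

The wiper splits the pot into (1−α)R = 58.86 kΩ above and αR = 211.1 kΩ below.
Lower section ‖ load = 199.0 kΩ.
V_wiper = 14.1 × 199.0/(58.86 + 199.0) = 10.9 V.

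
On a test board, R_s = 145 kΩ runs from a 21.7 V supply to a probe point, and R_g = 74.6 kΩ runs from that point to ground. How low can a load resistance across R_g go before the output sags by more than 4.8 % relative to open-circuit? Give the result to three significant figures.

R_L(min) ≈ 977 kΩ

Output resistance R_th = R_s‖R_g = (145 × 74.6)/219.6 = 49.26 kΩ.
The fractional drop is R_th/(R_th + R_L); requiring this ≤ 0.0480 gives R_L ≥ R_th(1/0.0480 − 1) = 49.26 × 19.83 = 977 kΩ.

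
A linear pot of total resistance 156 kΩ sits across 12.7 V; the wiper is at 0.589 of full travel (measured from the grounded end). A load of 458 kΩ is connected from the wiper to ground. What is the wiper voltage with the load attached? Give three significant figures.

V ≈ 6.91 V

The wiper splits the pot into (1−α)R = 64.12 kΩ above and αR = 91.88 kΩ below.
Lower section ‖ load = 76.53 kΩ.
V_wiper = 12.7 × 76.53/(64.12 + 76.53) = 6.91 V.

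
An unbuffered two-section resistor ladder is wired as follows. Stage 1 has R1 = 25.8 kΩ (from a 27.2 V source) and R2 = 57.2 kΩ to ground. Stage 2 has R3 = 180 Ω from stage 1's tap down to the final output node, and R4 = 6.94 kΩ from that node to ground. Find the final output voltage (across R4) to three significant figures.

Stage 2 presents R3+R4 = 7120 Ω as a load on stage 1's tap.
Stage 1's lower leg becomes R2‖(R3+R4) = 6332 Ω, so V_mid = 27.2 × 6332/32130 = 5.360 V.
Stage 2 is itself unloaded: V_out = V_mid × R4/(R3+R4) = 5.360 × 6940/7120 = 5.22 V.

V_out ≈ 5.22 V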